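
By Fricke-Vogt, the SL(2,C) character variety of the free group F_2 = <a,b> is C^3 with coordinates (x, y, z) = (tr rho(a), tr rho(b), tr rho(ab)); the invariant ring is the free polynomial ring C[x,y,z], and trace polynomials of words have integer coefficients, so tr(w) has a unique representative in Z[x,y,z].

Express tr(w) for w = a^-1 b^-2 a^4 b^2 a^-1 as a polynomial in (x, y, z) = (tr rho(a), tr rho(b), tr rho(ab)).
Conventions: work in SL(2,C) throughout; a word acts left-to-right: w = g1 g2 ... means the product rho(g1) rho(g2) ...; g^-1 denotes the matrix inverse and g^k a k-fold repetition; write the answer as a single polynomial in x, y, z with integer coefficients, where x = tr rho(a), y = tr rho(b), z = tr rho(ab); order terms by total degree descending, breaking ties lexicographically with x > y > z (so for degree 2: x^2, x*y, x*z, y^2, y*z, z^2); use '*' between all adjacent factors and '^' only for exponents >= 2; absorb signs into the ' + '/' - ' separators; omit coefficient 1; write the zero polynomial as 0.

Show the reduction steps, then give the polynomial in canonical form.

reduce: trace(a^2) = trace(a) trace(a) - trace(1)  (reduce the a square) = x^2 - 2
trace(a^3) = trace(a) trace(a^2) - trace(a)  (reduce the a square) = x^3 - 3*x
so trace(a^4) = trace(a) trace(a^3) - trace(a^2)  (reduce the a square) = x^4 - 4*x^2 + 2
trace(b^2 a) = trace(b) trace(a b) - trace(a)  (reduce the b square) = y*z - x
so trace(b^2) = trace(b) trace(b) - trace(1)  (reduce the b square) = y^2 - 2
so trace(a b^2 a) = trace(a) trace(b^2 a) - trace(b^2)  (reduce the a square) = x*y*z - x^2 - y^2 + 2
trace(a^2 b^2 a) = trace(a) trace(a b^2 a) - trace(a b^2)  (reduce the a square) = x^2*y*z - x^3 - x*y^2 - y*z + 3*x
trace(a b^2 a^3) = trace(a) trace(a^2 b^2 a) - trace(a^2 b^2)  (reduce the a square) = x^3*y*z - x^4 - x^2*y^2 - 2*x*y*z + 4*x^2 + y^2 - 2
so trace(a^4 b^2 a) = trace(a) trace(a b^2 a^3) - trace(a b^2 a^2)  (reduce the a square) = x^4*y*z - x^5 - x^3*y^2 - 3*x^2*y*z + 5*x^3 + 2*x*y^2 + y*z - 5*x
trace(a b a b) = trace(b a) trace(b a) - trace(1)  (split on b) = z^2 - 2
so trace(a b a) = trace(a) trace(b a) - trace(b)  (reduce the a square) = x*z - y
reduce: trace(b^2 a b a) = trace(b) trace(a b a b) - trace(a b a)  (reduce the b square) = y*z^2 - x*z - y
reduce: trace(b^2 a b) = trace(b) trace(b a b) - trace(b a)  (reduce the b square) = y^2*z - x*y - z
reduce: trace(b^2 a b a^2) = trace(a) trace(b^2 a b a) - trace(b^2 a b)  (reduce the a square) = x*y*z^2 - x^2*z - y^2*z + z
reduce: trace(a^2 b^2 a b a) = trace(a) trace(b^2 a b a^2) - trace(b^2 a b a)  (reduce the a square) = x^2*y*z^2 - x^3*z - x*y^2*z - y*z^2 + 2*x*z + y
reduce: trace(a^4 b^2 a b) = trace(a) trace(a^2 b^2 a b a) - trace(a^2 b^2 a b)  (reduce the a square) = x^3*y*z^2 - x^4*z - x^2*y^2*z - 2*x*y*z^2 + 3*x^2*z + y^2*z + x*y - z
so trace(a^4 b^2 a b^-1) = trace(a^4 b^2 a) trace(b) - trace(a^4 b^2 a b)  (eliminate b^-1) = x^4*y^2*z - x^5*y - x^3*y^3 - x^3*y*z^2 + x^4*z - 2*x^2*y^2*z + 5*x^3*y + 2*x*y^3 + 2*x*y*z^2 - 3*x^2*z - 6*x*y + z
so trace(b^-2 a^4 b^2 a) = trace(a^4 b^2 a b^-1) trace(b) - trace(a^4 b^2 a)  (eliminate b^-1) = x^4*y^3*z - x^5*y^2 - x^3*y^4 - x^3*y^2*z^2 - 2*x^2*y^3*z + x^5 + 6*x^3*y^2 + 2*x*y^4 + 2*x*y^2*z^2 - 5*x^3 - 8*x*y^2 + 5*x
trace(b^-2 a^4 b^2 a^-1) = trace(b^-2 a^4 b^2) trace(a) - trace(b^-2 a^4 b^2 a)  (eliminate a^-1) = -x^4*y^3*z + x^5*y^2 + x^3*y^4 + x^3*y^2*z^2 + 2*x^2*y^3*z - 6*x^3*y^2 - 2*x*y^4 - 2*x*y^2*z^2 + x^3 + 8*x*y^2 - 3*x
so trace(a^-1 b^-2 a^4 b^2 a^-1) = trace(b^-2 a^4 b^2 a^-1) trace(a) - trace(b^-2 a^4 b^2)  (eliminate a^-1) = -x^5*y^3*z + x^6*y^2 + x^4*y^4 + x^4*y^2*z^2 + 2*x^3*y^3*z - 6*x^4*y^2 - 2*x^2*y^4 - 2*x^2*y^2*z^2 + 8*x^2*y^2 + x^2 - 2

-x^5*y^3*z + x^6*y^2 + x^4*y^4 + x^4*y^2*z^2 + 2*x^3*y^3*z - 6*x^4*y^2 - 2*x^2*y^4 - 2*x^2*y^2*z^2 + 8*x^2*y^2 + x^2 - 2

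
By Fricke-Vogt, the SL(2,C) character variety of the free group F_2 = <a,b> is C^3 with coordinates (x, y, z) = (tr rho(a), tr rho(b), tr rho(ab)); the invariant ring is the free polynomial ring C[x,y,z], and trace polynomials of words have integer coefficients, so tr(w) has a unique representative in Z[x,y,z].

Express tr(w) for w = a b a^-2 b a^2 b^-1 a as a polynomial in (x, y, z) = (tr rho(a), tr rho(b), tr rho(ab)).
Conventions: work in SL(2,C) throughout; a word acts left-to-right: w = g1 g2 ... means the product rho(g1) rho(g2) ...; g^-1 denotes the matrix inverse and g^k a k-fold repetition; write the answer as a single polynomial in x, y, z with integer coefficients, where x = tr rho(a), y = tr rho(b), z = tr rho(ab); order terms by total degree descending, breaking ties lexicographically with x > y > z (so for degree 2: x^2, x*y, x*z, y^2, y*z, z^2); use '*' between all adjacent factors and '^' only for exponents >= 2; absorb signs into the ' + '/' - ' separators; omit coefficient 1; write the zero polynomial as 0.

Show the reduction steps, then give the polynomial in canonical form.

tr(a b a) = tr(a)*tr(b a) - tr(b)  (reduce the a square) = x*z - y
next, tr(a^2 b a) = tr(a)*tr(a b a) - tr(a b)  (reduce the a square) = x^2*z - x*y - z
and tr(a^4 b) = tr(a)*tr(a^2 b a) - tr(a^2 b)  (reduce the a square) = x^3*z - x^2*y - 2*x*z + y
next, tr(a^2) = tr(a)*tr(a) - tr(1)  (reduce the a square) = x^2 - 2
and tr(a^3) = tr(a)*tr(a^2) - tr(a)  (reduce the a square) = x^3 - 3*x
and tr(a^4) = tr(a)*tr(a^3) - tr(a^2)  (reduce the a square) = x^4 - 4*x^2 + 2
and tr(b a^4 b) = tr(b)*tr(a^4 b) - tr(a^4)  (reduce the b square) = x^3*y*z - x^4 - x^2*y^2 - 2*x*y*z + 4*x^2 + y^2 - 2
tr(b a b a) = tr(b a)*tr(b a) - tr(1)  (split on b) = z^2 - 2
tr(b a b) = tr(b)*tr(a b) - tr(a)  (reduce the b square) = y*z - x
tr(b a b a^2) = tr(a)*tr(b a b a) - tr(b a b)  (reduce the a square) = x*z^2 - y*z - x
next, tr(a^2 b a b a) = tr(a)*tr(b a b a^2) - tr(b a b a)  (reduce the a square) = x^2*z^2 - x*y*z - x^2 - z^2 + 2
tr(b a^4 b a) = tr(a)*tr(a^2 b a b a) - tr(a^2 b a b)  (reduce the a square) = x^3*z^2 - x^2*y*z - x^3 - 2*x*z^2 + y*z + 3*x
tr(a^-1 b a^4 b) = tr(b a^4 b)*tr(a) - tr(b a^4 b a)  (eliminate a^-1) = x^4*y*z - x^5 - x^3*y^2 - x^3*z^2 - x^2*y*z + 5*x^3 + x*y^2 + 2*x*z^2 - y*z - 5*x
next, tr(a^2 b a^-2 b a^2) = tr(a^-1 b a^4 b)*tr(a) - tr(a^-1 b a^4 b a)  (eliminate a^-1) = x^5*y*z - x^6 - x^4*y^2 - x^4*z^2 - 2*x^3*y*z + 6*x^4 + 2*x^2*y^2 + 2*x^2*z^2 + x*y*z - 9*x^2 - y^2 + 2
tr(b^2 a^2 b a) = tr(b)*tr(a^2 b a b) - tr(a^2 b a)  (reduce the b square) = x*y*z^2 - x^2*z - y^2*z + z
tr(b^2) = tr(b)*tr(b) - tr(1)  (reduce the b square) = y^2 - 2
tr(a^2 b^2) = tr(a)*tr(b^2 a) - tr(b^2)  (reduce the a square) = x*y*z - x^2 - y^2 + 2
next, tr(b^2 a^2 b) = tr(b)*tr(a^2 b^2) - tr(a^2 b)  (reduce the b square) = x*y^2*z - x^2*y - y^3 - x*z + 3*y
next, tr(b a^2 b a^2 b) = tr(a)*tr(b^2 a^2 b a) - tr(b^2 a^2 b)  (reduce the a square) = x^2*y*z^2 - x^3*z - 2*x*y^2*z + x^2*y + y^3 + 2*x*z - 3*y
tr(b a b a b a) = tr(a b a b)*tr(a b) - tr(b a)  (split on a) = z^3 - 3*z
next, tr(b a b a b) = tr(b)*tr(a b a b) - tr(a b a)  (reduce the b square) = y*z^2 - x*z - y
tr(b a^2 b a b a) = tr(a)*tr(b a b a b a) - tr(b a b a b)  (reduce the a square) = x*z^3 - y*z^2 - 2*x*z + y
tr(b a^2 b a^2 b a) = tr(a)*tr(b a^2 b a b a) - tr(b a^2 b a b)  (reduce the a square) = x^2*z^3 - 2*x*y*z^2 - x^2*z + y^2*z + x*y - z
and tr(b a^2 b a^2 b a^-1) = tr(b a^2 b a^2 b)*tr(a) - tr(b a^2 b a^2 b a)  (eliminate a^-1) = x^3*y*z^2 - x^4*z - 2*x^2*y^2*z - x^2*z^3 + x^3*y + x*y^3 + 2*x*y*z^2 + 3*x^2*z - y^2*z - 4*x*y + z
tr(a^2 b a^-2 b a^2 b) = tr(b a^2 b a^2 b a^-1)*tr(a) - tr(b a^2 b a^2 b)  (eliminate a^-1) = x^4*y*z^2 - x^5*z - 2*x^3*y^2*z - x^3*z^3 + x^4*y + x^2*y^3 + x^2*y*z^2 + 4*x^3*z + x*y^2*z - 5*x^2*y - y^3 - x*z + 3*y
and tr(a b a^-2 b a^2 b^-1 a) = tr(a^2 b a^-2 b a^2)*tr(b) - tr(a^2 b a^-2 b a^2 b)  (eliminate b^-1) = x^5*y^2*z - x^6*y - x^4*y^3 - 2*x^4*y*z^2 + x^5*z + x^3*z^3 + 5*x^4*y + x^2*y^3 + x^2*y*z^2 - 4*x^3*z - 4*x^2*y + x*z - y

x^5*y^2*z - x^6*y - x^4*y^3 - 2*x^4*y*z^2 + x^5*z + x^3*z^3 + 5*x^4*y + x^2*y^3 + x^2*y*z^2 - 4*x^3*z - 4*x^2*y + x*z - y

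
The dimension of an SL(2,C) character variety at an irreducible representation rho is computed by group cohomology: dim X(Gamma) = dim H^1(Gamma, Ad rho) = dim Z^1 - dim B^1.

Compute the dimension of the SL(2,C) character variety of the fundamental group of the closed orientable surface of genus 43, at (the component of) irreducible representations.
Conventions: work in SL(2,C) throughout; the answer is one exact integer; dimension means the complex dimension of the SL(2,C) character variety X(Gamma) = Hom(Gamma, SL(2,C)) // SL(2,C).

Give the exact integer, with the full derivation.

252

The genus-43 surface group: 2g = 86 generators, one relator prod [a_i, b_i].
A cocycle assigns one sl_2 vector per generator subject to the relator condition d_2(z) = 0: dim of the unconstrained space is 3*2g = 258.
At an irreducible rho, H^2 = coker(d_2) vanishes (Poincare duality: H^2 is dual to H^0 = invariants = 0), so d_2 is surjective onto sl_2 and dim Z^1 = 258 - 3 = 255.
As always at irreducible rho, dim B^1 = 3.
dim X = dim H^1 = 255 - 3 = 252.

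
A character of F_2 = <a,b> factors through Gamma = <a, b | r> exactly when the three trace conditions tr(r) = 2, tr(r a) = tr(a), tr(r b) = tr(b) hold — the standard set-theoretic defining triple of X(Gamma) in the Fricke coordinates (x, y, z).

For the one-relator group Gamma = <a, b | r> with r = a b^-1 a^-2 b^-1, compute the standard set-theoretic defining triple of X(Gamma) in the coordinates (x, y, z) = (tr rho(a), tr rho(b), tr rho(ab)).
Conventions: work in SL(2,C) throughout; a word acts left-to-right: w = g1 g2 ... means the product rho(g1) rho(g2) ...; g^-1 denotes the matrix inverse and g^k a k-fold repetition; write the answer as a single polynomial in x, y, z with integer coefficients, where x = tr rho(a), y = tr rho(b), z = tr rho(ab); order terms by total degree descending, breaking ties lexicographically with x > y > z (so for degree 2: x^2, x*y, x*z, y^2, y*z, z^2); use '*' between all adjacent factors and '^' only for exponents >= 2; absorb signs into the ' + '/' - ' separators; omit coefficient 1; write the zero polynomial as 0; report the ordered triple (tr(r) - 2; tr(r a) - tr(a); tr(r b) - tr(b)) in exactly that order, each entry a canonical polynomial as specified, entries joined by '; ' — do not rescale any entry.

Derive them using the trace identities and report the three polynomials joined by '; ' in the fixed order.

reduce: tr(b^-1 a) = tr(a) * tr(b) - tr(a b)  (eliminate b^-1) = x*y - z
tr(b^-1 a b^-1) = tr(b^-1 a) * tr(b) - tr(b^-1 a b)  (eliminate b^-1) = x*y^2 - y*z - x
tr(a^2) = tr(a) * tr(a) - tr(1)  (reduce the a square) = x^2 - 2
reduce: tr(a^2 b) = tr(a) * tr(b a) - tr(b)  (reduce the a square) = x*z - y
tr(a b^-1 a) = tr(a^2) * tr(b) - tr(a^2 b)  (eliminate b^-1) = x^2*y - x*z - y
reduce: tr(a b a b) = tr(b a) * tr(b a) - tr(1)  (split on b) = z^2 - 2
reduce: tr(a b^-1 a b) = tr(a b a) * tr(b) - tr(a b a b)  (eliminate b^-1) = x*y*z - y^2 - z^2 + 2
tr(b^-1 a b^-1 a) = tr(a b^-1 a) * tr(b) - tr(a b^-1 a b)  (eliminate b^-1) = x^2*y^2 - 2*x*y*z + z^2 - 2
tr(b^-1 a b^-1 a^-1) = tr(b^-1 a b^-1) * tr(a) - tr(b^-1 a b^-1 a)  (eliminate a^-1) = x*y*z - x^2 - z^2 + 2
so tr(a b^-1 a^-2 b^-1) = tr(b^-1 a b^-1 a^-1) * tr(a) - tr(b^-1 a b^-1)  (eliminate a^-1) = x^2*y*z - x^3 - x*y^2 - x*z^2 + y*z + 3*x
so tr(a^-1 b^-1 a^2 b) = tr(a^2 b a^-1) * tr(b) - tr(a^2 b a^-1 b) = -x^2*y*z + x^3 + x*y^2 + x*z^2 - 3*x
so tr(a^-1 b^-1 a^2 b^-1) = tr(a^-1 b^-1 a^2) * tr(b) - tr(a^-1 b^-1 a^2 b) = x^2*y*z - x^3 - x*z^2 - y*z + 3*x
so tr(b^-1 a^2 b^-1) = tr(a^2 b^-1) * tr(b) - tr(a^2) = x^2*y^2 - x*y*z - x^2 - y^2 + 2
tr(a b^-1 a^-2 b^-1 a) = tr(a^-1 b^-1 a^2 b^-1) * tr(a) - tr(a^-1 b^-1 a^2 b^-1 a) = x^3*y*z - x^4 - x^2*y^2 - x^2*z^2 + 4*x^2 + y^2 - 2
assemble the triple (tr(r) - 2; tr(r a) - x; tr(r b) - y)

x^2*y*z - x^3 - x*y^2 - x*z^2 + y*z + 3*x - 2; x^3*y*z - x^4 - x^2*y^2 - x^2*z^2 + 4*x^2 + y^2 - x - 2; -y + z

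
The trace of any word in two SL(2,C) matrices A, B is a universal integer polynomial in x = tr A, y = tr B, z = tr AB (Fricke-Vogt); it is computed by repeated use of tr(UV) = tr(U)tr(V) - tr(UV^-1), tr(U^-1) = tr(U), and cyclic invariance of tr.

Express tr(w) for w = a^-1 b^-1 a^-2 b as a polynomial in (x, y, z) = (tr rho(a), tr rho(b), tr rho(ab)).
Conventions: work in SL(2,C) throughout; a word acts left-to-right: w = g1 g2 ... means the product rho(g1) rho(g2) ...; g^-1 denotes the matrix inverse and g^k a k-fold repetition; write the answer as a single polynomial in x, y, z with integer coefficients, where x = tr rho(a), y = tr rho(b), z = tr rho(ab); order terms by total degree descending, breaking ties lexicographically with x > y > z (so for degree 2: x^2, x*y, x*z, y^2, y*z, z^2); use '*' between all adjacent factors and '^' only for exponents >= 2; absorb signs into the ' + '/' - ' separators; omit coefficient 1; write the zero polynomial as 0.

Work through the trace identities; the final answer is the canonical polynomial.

x^2*y*z - x*y^2 - x*z^2 + x

tr(a^-1 b) = tr(b) tr(a) - tr(b a) = x*y - z
tr(a^-2 b) = tr(a^-1 b) tr(a) - tr(a^-1 b a) = x^2*y - x*z - y
tr(a^-2 b a^-1) = tr(a^-2 b) tr(a) - tr(a^-2 b a) = x^3*y - x^2*z - 2*x*y + z
tr(b^2) = tr(b) tr(b) - tr(1) = y^2 - 2
tr(b^2 a) = tr(b) tr(a b) - tr(a) = y*z - x
tr(a^-1 b^2) = tr(b^2) tr(a) - tr(b^2 a) = x*y^2 - y*z - x
tr(b a^-2 b) = tr(a^-1 b^2) tr(a) - tr(a^-1 b^2 a) = x^2*y^2 - x*y*z - x^2 - y^2 + 2
tr(b a b a) = tr(b a) tr(b a) - tr(1)   [split at repeated b] = z^2 - 2
tr(b a b a^-1) = tr(b a b) tr(a) - tr(b a b a) = x*y*z - x^2 - z^2 + 2
tr(b a^-2 b a) = tr(b a b a^-1) tr(a) - tr(b a b) = x^2*y*z - x^3 - x*z^2 - y*z + 3*x
tr(a^-2 b a^-1 b) = tr(b a^-2 b) tr(a) - tr(b a^-2 b a) = x^3*y^2 - 2*x^2*y*z - x*y^2 + x*z^2 + y*z - x
tr(a^-1 b^-1 a^-2 b) = tr(a^-2 b a^-1) tr(b) - tr(a^-2 b a^-1 b) = x^2*y*z - x*y^2 - x*z^2 + x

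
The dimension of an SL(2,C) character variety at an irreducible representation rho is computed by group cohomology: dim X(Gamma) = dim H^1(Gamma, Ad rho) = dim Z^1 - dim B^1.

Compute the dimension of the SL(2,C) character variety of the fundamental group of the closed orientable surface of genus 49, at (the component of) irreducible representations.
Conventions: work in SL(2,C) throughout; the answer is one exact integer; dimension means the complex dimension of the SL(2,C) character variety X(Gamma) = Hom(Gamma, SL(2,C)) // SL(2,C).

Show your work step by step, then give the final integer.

288

The genus-49 surface group: 2g = 98 generators, one relator prod [a_i, b_i].
Before the relator condition, cocycle space has dim 3*98 = 294.
H^2 = coker(d_2) is dual to H^0 = 0 at irreducible rho (Poincare duality), so d_2 is onto: dim Z^1 = 291.
As always at irreducible rho, dim B^1 = 3.
dim H^1 = 291 - 3 = 288 = dim X.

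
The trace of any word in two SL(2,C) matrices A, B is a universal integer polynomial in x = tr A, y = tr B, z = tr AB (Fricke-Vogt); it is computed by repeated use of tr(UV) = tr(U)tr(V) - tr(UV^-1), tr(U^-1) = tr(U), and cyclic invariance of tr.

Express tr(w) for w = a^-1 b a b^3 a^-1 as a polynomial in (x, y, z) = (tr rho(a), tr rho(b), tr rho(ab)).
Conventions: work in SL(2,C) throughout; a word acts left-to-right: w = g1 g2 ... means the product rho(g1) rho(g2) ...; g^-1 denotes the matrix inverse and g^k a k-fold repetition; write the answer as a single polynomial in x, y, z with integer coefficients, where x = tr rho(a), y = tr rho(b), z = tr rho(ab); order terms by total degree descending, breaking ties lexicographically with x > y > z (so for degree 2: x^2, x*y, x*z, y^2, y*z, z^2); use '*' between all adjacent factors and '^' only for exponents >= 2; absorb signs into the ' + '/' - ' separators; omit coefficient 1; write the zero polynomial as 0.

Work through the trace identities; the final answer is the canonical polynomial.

next, tr(a b^2) = tr(b) tr(a b) - tr(a)  (reduce the b square) = y*z - x
tr(b a b^2) = tr(b) tr(a b^2) - tr(a b)  (reduce the b square) = y^2*z - x*y - z
tr(b a b^3) = tr(b) tr(b a b^2) - tr(b a b)  (reduce the b square) = y^3*z - x*y^2 - 2*y*z + x
next, tr(a b a b) = tr(b a) tr(b a) - tr(1)  (split on b) = z^2 - 2
and tr(a b a) = tr(a) tr(b a) - tr(b)  (reduce the a square) = x*z - y
next, tr(b a b a b) = tr(b) tr(a b a b) - tr(a b a)  (reduce the b square) = y*z^2 - x*z - y
tr(b a b^3 a) = tr(b) tr(b a b a b) - tr(b a b a)  (reduce the b square) = y^2*z^2 - x*y*z - y^2 - z^2 + 2
tr(b a b^3 a^-1) = tr(b a b^3) tr(a) - tr(b a b^3 a)  (eliminate a^-1) = x*y^3*z - x^2*y^2 - y^2*z^2 - x*y*z + x^2 + y^2 + z^2 - 2
tr(a^-1 b a b^3 a^-1) = tr(b a b^3 a^-1) tr(a) - tr(b a b^3)  (eliminate a^-1) = x^2*y^3*z - x^3*y^2 - x*y^2*z^2 - x^2*y*z - y^3*z + x^3 + 2*x*y^2 + x*z^2 + 2*y*z - 3*x

x^2*y^3*z - x^3*y^2 - x*y^2*z^2 - x^2*y*z - y^3*z + x^3 + 2*x*y^2 + x*z^2 + 2*y*z - 3*x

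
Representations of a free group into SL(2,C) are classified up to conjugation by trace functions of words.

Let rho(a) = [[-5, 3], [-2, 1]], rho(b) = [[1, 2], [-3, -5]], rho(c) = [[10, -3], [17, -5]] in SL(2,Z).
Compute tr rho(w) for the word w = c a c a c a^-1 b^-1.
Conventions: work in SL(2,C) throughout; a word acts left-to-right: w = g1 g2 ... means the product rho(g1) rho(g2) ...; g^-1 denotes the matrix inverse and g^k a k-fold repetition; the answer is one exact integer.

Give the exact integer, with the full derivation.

-507

rho(c) = [[10, -3], [17, -5]]
... * rho(a) = [[-5, 3], [-2, 1]]  ->  [[-44, 27], [-75, 46]]
... * rho(c) = [[10, -3], [17, -5]]  ->  [[19, -3], [32, -5]]
... * rho(a) = [[-5, 3], [-2, 1]]  ->  [[-89, 54], [-150, 91]]
... * rho(c) = [[10, -3], [17, -5]]  ->  [[28, -3], [47, -5]]
... * rho(a^-1) = [[1, -3], [2, -5]]  ->  [[22, -69], [37, -116]]
... * rho(b^-1) = [[-5, -2], [3, 1]]  ->  [[-317, -113], [-533, -190]]
tr = -317 + -190 = -507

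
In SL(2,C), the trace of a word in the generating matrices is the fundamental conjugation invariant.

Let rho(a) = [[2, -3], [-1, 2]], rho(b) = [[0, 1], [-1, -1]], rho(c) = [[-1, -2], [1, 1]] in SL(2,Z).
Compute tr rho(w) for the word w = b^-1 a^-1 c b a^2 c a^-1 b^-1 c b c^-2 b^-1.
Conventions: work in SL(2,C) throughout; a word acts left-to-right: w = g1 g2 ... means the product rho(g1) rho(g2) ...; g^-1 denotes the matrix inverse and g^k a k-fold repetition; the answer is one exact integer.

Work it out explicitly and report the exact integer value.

rho(b^-1) = [[-1, -1], [1, 0]]
... * rho(a^-1) = [[2, 3], [1, 2]]  ->  [[-3, -5], [2, 3]]
... * rho(c) = [[-1, -2], [1, 1]]  ->  [[-2, 1], [1, -1]]
... * rho(b) = [[0, 1], [-1, -1]]  ->  [[-1, -3], [1, 2]]
... * rho(a) = [[2, -3], [-1, 2]]  ->  [[1, -3], [0, 1]]
... * rho(a) = [[2, -3], [-1, 2]]  ->  [[5, -9], [-1, 2]]
... * rho(c) = [[-1, -2], [1, 1]]  ->  [[-14, -19], [3, 4]]
... * rho(a^-1) = [[2, 3], [1, 2]]  ->  [[-47, -80], [10, 17]]
... * rho(b^-1) = [[-1, -1], [1, 0]]  ->  [[-33, 47], [7, -10]]
... * rho(c) = [[-1, -2], [1, 1]]  ->  [[80, 113], [-17, -24]]
... * rho(b) = [[0, 1], [-1, -1]]  ->  [[-113, -33], [24, 7]]
... * rho(c^-1) = [[1, 2], [-1, -1]]  ->  [[-80, -193], [17, 41]]
... * rho(c^-1) = [[1, 2], [-1, -1]]  ->  [[113, 33], [-24, -7]]
... * rho(b^-1) = [[-1, -1], [1, 0]]  ->  [[-80, -113], [17, 24]]
tr = -80 + 24 = -56

-56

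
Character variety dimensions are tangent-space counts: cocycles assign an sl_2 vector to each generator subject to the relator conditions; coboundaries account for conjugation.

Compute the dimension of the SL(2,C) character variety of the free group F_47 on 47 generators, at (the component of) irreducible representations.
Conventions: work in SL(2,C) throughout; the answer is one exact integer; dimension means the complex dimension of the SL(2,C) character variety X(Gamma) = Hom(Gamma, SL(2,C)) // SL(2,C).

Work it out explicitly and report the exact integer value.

138

The free group F_47: 47 generators, no relators.
So Z^1 = (sl_2)^47 in full: dim Z^1 = 141.
dim B^1 = 3: the coboundary map is injective because an irreducible image has centralizer 0 in sl_2.
Therefore dim X = 141 - 3 = 138.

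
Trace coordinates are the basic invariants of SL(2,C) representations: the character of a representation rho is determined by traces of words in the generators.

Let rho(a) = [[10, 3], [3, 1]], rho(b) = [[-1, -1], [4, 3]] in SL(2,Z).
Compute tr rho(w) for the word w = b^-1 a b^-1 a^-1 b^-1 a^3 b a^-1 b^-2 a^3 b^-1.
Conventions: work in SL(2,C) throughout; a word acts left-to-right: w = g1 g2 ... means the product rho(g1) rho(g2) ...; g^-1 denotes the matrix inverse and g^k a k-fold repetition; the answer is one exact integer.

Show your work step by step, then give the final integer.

-5378215678

rho(b^-1) = [[3, 1], [-4, -1]]
... * rho(a) = [[10, 3], [3, 1]]  ->  [[33, 10], [-43, -13]]
... * rho(b^-1) = [[3, 1], [-4, -1]]  ->  [[59, 23], [-77, -30]]
... * rho(a^-1) = [[1, -3], [-3, 10]]  ->  [[-10, 53], [13, -69]]
... * rho(b^-1) = [[3, 1], [-4, -1]]  ->  [[-242, -63], [315, 82]]
... * rho(a) = [[10, 3], [3, 1]]  ->  [[-2609, -789], [3396, 1027]]
... * rho(a) = [[10, 3], [3, 1]]  ->  [[-28457, -8616], [37041, 11215]]
... * rho(a) = [[10, 3], [3, 1]]  ->  [[-310418, -93987], [404055, 122338]]
... * rho(b) = [[-1, -1], [4, 3]]  ->  [[-65530, 28457], [85297, -37041]]
... * rho(a^-1) = [[1, -3], [-3, 10]]  ->  [[-150901, 481160], [196420, -626301]]
... * rho(b^-1) = [[3, 1], [-4, -1]]  ->  [[-2377343, -632061], [3094464, 822721]]
... * rho(b^-1) = [[3, 1], [-4, -1]]  ->  [[-4603785, -1745282], [5992508, 2271743]]
... * rho(a) = [[10, 3], [3, 1]]  ->  [[-51273696, -15556637], [66740309, 20249267]]
... * rho(a) = [[10, 3], [3, 1]]  ->  [[-559406871, -169377725], [728150891, 220470194]]
... * rho(a) = [[10, 3], [3, 1]]  ->  [[-6102201885, -1847598338], [7942919492, 2404922867]]
... * rho(b^-1) = [[3, 1], [-4, -1]]  ->  [[-10916212303, -4254603547], [14209067008, 5537996625]]
tr = -10916212303 + 5537996625 = -5378215678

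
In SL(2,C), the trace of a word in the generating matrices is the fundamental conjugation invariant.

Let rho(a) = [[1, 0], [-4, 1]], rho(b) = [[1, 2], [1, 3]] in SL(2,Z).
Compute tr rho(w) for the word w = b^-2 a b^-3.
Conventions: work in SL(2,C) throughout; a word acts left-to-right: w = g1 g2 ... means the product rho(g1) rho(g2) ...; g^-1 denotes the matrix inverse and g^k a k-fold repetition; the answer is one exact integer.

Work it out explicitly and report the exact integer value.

rho(b^-1) = [[3, -2], [-1, 1]]
... * rho(b^-1) = [[3, -2], [-1, 1]]  ->  [[11, -8], [-4, 3]]
... * rho(a) = [[1, 0], [-4, 1]]  ->  [[43, -8], [-16, 3]]
... * rho(b^-1) = [[3, -2], [-1, 1]]  ->  [[137, -94], [-51, 35]]
... * rho(b^-1) = [[3, -2], [-1, 1]]  ->  [[505, -368], [-188, 137]]
... * rho(b^-1) = [[3, -2], [-1, 1]]  ->  [[1883, -1378], [-701, 513]]
tr = 1883 + 513 = 2396

2396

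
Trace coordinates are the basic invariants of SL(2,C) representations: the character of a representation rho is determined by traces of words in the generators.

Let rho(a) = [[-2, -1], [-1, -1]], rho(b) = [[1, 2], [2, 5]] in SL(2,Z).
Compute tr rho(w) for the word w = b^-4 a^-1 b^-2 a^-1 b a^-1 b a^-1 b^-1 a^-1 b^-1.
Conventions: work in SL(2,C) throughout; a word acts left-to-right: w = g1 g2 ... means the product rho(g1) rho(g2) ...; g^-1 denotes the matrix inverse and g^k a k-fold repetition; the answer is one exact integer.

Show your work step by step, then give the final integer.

-224441571

rho(b^-1) = [[5, -2], [-2, 1]]
... * rho(b^-1) = [[5, -2], [-2, 1]]  ->  [[29, -12], [-12, 5]]
... * rho(b^-1) = [[5, -2], [-2, 1]]  ->  [[169, -70], [-70, 29]]
... * rho(b^-1) = [[5, -2], [-2, 1]]  ->  [[985, -408], [-408, 169]]
... * rho(a^-1) = [[-1, 1], [1, -2]]  ->  [[-1393, 1801], [577, -746]]
... * rho(b^-1) = [[5, -2], [-2, 1]]  ->  [[-10567, 4587], [4377, -1900]]
... * rho(b^-1) = [[5, -2], [-2, 1]]  ->  [[-62009, 25721], [25685, -10654]]
... * rho(a^-1) = [[-1, 1], [1, -2]]  ->  [[87730, -113451], [-36339, 46993]]
... * rho(b) = [[1, 2], [2, 5]]  ->  [[-139172, -391795], [57647, 162287]]
... * rho(a^-1) = [[-1, 1], [1, -2]]  ->  [[-252623, 644418], [104640, -266927]]
... * rho(b) = [[1, 2], [2, 5]]  ->  [[1036213, 2716844], [-429214, -1125355]]
... * rho(a^-1) = [[-1, 1], [1, -2]]  ->  [[1680631, -4397475], [-696141, 1821496]]
... * rho(b^-1) = [[5, -2], [-2, 1]]  ->  [[17198105, -7758737], [-7123697, 3213778]]
... * rho(a^-1) = [[-1, 1], [1, -2]]  ->  [[-24956842, 32715579], [10337475, -13551253]]
... * rho(b^-1) = [[5, -2], [-2, 1]]  ->  [[-190215368, 82629263], [78789881, -34226203]]
tr = -190215368 + -34226203 = -224441571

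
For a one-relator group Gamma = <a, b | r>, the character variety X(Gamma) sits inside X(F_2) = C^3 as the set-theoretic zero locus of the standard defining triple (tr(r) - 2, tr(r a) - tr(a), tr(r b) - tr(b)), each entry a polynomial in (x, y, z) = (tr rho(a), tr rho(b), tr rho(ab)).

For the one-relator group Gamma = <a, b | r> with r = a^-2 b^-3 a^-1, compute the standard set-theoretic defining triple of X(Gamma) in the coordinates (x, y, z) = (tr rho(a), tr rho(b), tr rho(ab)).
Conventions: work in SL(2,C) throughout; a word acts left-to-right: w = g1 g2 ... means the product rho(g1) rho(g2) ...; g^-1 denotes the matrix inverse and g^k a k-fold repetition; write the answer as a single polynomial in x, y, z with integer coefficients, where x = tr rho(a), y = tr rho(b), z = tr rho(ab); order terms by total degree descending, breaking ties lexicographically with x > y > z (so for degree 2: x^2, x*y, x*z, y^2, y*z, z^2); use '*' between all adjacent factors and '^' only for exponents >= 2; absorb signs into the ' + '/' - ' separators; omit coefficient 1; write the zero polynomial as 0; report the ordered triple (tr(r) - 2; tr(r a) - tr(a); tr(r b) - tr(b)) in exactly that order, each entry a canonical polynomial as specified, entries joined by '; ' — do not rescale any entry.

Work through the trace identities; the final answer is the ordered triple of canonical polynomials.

apply: trace(a^-1) = trace(a) = x
apply: trace(a^-1 b) = trace(b)*trace(a) - trace(b a)  (eliminate a^-1) = x*y - z
trace(b^-1 a^-1) = trace(a^-1)*trace(b) - trace(a^-1 b)  (eliminate b^-1) = z
trace(b^-2 a^-1) = trace(b^-1 a^-1)*trace(b) - trace(b^-1 a^-1 b)  (eliminate b^-1) = y*z - x
trace(b^-3 a^-1) = trace(b^-2 a^-1)*trace(b) - trace(b^-2 a^-1 b)  (eliminate b^-1) = y^2*z - x*y - z
trace(b^-2) = trace(b^-1)*trace(b) - trace(1)  (eliminate b^-1) = y^2 - 2
trace(b^-3) = trace(b^-2)*trace(b) - trace(b^-1)  (eliminate b^-1) = y^3 - 3*y
apply: trace(b^-3 a^-2) = trace(b^-3 a^-1)*trace(a) - trace(b^-3)  (eliminate a^-1) = x*y^2*z - x^2*y - y^3 - x*z + 3*y
trace(a^-2 b^-3 a^-1) = trace(b^-3 a^-2)*trace(a) - trace(b^-3 a^-1)  (eliminate a^-1) = x^2*y^2*z - x^3*y - x*y^3 - x^2*z - y^2*z + 4*x*y + z
use: trace(a b a) = trace(a)*trace(b a) - trace(b)   [square of a] = x*z - y
trace(a b a b) = trace(a b)*trace(a b) - trace(1)   [split at a repeated a] = z^2 - 2
apply: trace(b a b^-1 a) = trace(a b a)*trace(b) - trace(a b a b)   [inverse elimination on b] = x*y*z - y^2 - z^2 + 2
use: trace(b^-1 a^-1 b a) = trace(b a b^-1)*trace(a) - trace(b a b^-1 a)   [inverse elimination on a] = -x*y*z + x^2 + y^2 + z^2 - 2
trace(b^-1 a^-1 b a^-1) = trace(b^-1 a^-1 b)*trace(a) - trace(b^-1 a^-1 b a)   [inverse elimination on a] = x*y*z - y^2 - z^2 + 2
trace(a^-1 b a^-1) = trace(a^-1 b)*trace(a) - trace(a^-1 b a)   [inverse elimination on a] = x^2*y - x*z - y
use: trace(b^-1 a^-1 b a^-1 b^-1) = trace(b^-1 a^-1 b a^-1)*trace(b) - trace(b^-1 a^-1 b a^-1 b)   [inverse elimination on b] = x*y^2*z - x^2*y - y^3 - y*z^2 + x*z + 3*y
use: trace(a^-1 b^-3 a^-1 b) = trace(b^-1 a^-1 b a^-1 b^-1)*trace(b) - trace(b^-1 a^-1 b a^-1)   [inverse elimination on b] = x*y^3*z - x^2*y^2 - y^4 - y^2*z^2 + 4*y^2 + z^2 - 2
trace(a^-2 b^-3 a^-1 b) = trace(a^-1 b^-3 a^-1 b)*trace(a) - trace(a^-1 b^-3 a^-1 b a)   [inverse elimination on a] = x^2*y^3*z - x^3*y^2 - x*y^4 - x*y^2*z^2 + 4*x*y^2 + x*z^2 - y*z - x
assemble the triple (trace(r) - 2; trace(r a) - x; trace(r b) - y)

x^2*y^2*z - x^3*y - x*y^3 - x^2*z - y^2*z + 4*x*y + z - 2; x*y^2*z - x^2*y - y^3 - x*z - x + 3*y; x^2*y^3*z - x^3*y^2 - x*y^4 - x*y^2*z^2 + 4*x*y^2 + x*z^2 - y*z - x - y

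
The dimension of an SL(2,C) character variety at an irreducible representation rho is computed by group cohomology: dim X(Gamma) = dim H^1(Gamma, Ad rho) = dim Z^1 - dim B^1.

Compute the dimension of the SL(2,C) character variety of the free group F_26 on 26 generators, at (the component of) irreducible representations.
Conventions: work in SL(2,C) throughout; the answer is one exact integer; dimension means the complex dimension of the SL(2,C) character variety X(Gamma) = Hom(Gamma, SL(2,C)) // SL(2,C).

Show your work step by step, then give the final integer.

The free group F_26: 26 generators, no relators.
So Z^1 = (sl_2)^26 in full: dim Z^1 = 78.
At an irreducible rho the centralizer of the image in sl_2 is 0, so the coboundary map sl_2 -> Z^1 is injective: dim B^1 = 3.
dim H^1 = 78 - 3 = 75, which is dim X.

75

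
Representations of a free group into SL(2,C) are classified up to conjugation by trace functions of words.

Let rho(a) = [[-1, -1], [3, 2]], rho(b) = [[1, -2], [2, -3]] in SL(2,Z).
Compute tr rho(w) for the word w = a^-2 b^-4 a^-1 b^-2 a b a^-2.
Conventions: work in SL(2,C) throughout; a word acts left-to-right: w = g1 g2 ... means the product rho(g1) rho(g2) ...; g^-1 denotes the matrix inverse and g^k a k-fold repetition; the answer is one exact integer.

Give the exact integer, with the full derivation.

rho(a^-1) = [[2, 1], [-3, -1]]
... * rho(a^-1) = [[2, 1], [-3, -1]]  ->  [[1, 1], [-3, -2]]
... * rho(b^-1) = [[-3, 2], [-2, 1]]  ->  [[-5, 3], [13, -8]]
... * rho(b^-1) = [[-3, 2], [-2, 1]]  ->  [[9, -7], [-23, 18]]
... * rho(b^-1) = [[-3, 2], [-2, 1]]  ->  [[-13, 11], [33, -28]]
... * rho(b^-1) = [[-3, 2], [-2, 1]]  ->  [[17, -15], [-43, 38]]
... * rho(a^-1) = [[2, 1], [-3, -1]]  ->  [[79, 32], [-200, -81]]
... * rho(b^-1) = [[-3, 2], [-2, 1]]  ->  [[-301, 190], [762, -481]]
... * rho(b^-1) = [[-3, 2], [-2, 1]]  ->  [[523, -412], [-1324, 1043]]
... * rho(a) = [[-1, -1], [3, 2]]  ->  [[-1759, -1347], [4453, 3410]]
... * rho(b) = [[1, -2], [2, -3]]  ->  [[-4453, 7559], [11273, -19136]]
... * rho(a^-1) = [[2, 1], [-3, -1]]  ->  [[-31583, -12012], [79954, 30409]]
... * rho(a^-1) = [[2, 1], [-3, -1]]  ->  [[-27130, -19571], [68681, 49545]]
tr = -27130 + 49545 = 22415

22415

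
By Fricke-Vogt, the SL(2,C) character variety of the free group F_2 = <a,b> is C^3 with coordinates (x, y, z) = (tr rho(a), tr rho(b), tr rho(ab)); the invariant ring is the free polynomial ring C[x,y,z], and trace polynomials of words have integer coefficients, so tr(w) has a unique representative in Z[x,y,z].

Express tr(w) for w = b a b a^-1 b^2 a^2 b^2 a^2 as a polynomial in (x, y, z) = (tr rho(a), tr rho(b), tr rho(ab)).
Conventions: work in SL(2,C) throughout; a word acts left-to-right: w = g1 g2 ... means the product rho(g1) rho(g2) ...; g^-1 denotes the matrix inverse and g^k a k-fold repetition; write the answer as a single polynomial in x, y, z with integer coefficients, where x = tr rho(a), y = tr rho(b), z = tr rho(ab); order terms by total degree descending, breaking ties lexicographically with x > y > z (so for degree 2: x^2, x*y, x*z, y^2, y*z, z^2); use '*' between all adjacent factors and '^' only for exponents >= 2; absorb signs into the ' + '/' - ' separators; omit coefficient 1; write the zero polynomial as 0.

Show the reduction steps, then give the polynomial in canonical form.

x^3*y^3*z^3 - 2*x^4*y^2*z^2 - 2*x^2*y^4*z^2 - x^2*y^2*z^4 + x^5*y*z + 2*x^3*y^3*z + x^3*y*z^3 + x*y^5*z + 2*x*y^3*z^3 + 4*x^2*y^2*z^2 - y^4*z^2 - 5*x^3*y*z - 6*x*y^3*z - 3*x*y*z^3 + x^2*y^2 + x^2*z^2 + y^4 + 3*y^2*z^2 + 7*x*y*z - x^2 - 4*y^2 - z^2 + 2

so trace(a b a b) = trace(a b)*trace(a b) - trace(1)  (split on a) = z^2 - 2
so trace(b a b a b a) = trace(a b)*trace(a b a b) - trace(a^-1 b^-1)  (split on a) = z^3 - 3*z
reduce: trace(a b a) = trace(a)*trace(b a) - trace(b)  (reduce the a square) = x*z - y
trace(b a b a b) = trace(b)*trace(a b a b) - trace(a b a)  (reduce the b square) = y*z^2 - x*z - y
so trace(a^2 b a b a b) = trace(a)*trace(b a b a b a) - trace(b a b a b)  (reduce the a square) = x*z^3 - y*z^2 - 2*x*z + y
trace(b a b) = trace(b)*trace(a b) - trace(a)  (reduce the b square) = y*z - x
reduce: trace(b a b a^2) = trace(a)*trace(b a b a) - trace(b a b)  (reduce the a square) = x*z^2 - y*z - x
so trace(a^2 b a b a) = trace(a)*trace(b a b a^2) - trace(b a b a)  (reduce the a square) = x^2*z^2 - x*y*z - x^2 - z^2 + 2
reduce: trace(b a b^2 a^2 b a) = trace(b)*trace(a^2 b a b a b) - trace(a^2 b a b a)  (reduce the b square) = x*y*z^3 - x^2*z^2 - y^2*z^2 - x*y*z + x^2 + y^2 + z^2 - 2
trace(b a b^2) = trace(b)*trace(b a b) - trace(b a)  (reduce the b square) = y^2*z - x*y - z
reduce: trace(a b^2 a^2 b) = trace(a)*trace(b a b^2 a) - trace(b a b^2)  (reduce the a square) = x*y*z^2 - x^2*z - y^2*z + z
reduce: trace(a^2) = trace(a)*trace(a) - trace(1)  (reduce the a square) = x^2 - 2
reduce: trace(a b^2 a) = trace(b)*trace(a^2 b) - trace(a^2)  (reduce the b square) = x*y*z - x^2 - y^2 + 2
trace(a b^2 a^2) = trace(a)*trace(a b^2 a) - trace(a b^2)  (reduce the a square) = x^2*y*z - x^3 - x*y^2 - y*z + 3*x
reduce: trace(b a b^2 a^2 b) = trace(b)*trace(a b^2 a^2 b) - trace(a b^2 a^2)  (reduce the b square) = x*y^2*z^2 - 2*x^2*y*z - y^3*z + x^3 + x*y^2 + 2*y*z - 3*x
reduce: trace(b a^2 b a^2 b a b) = trace(a)*trace(b a b^2 a^2 b a) - trace(b a b^2 a^2 b)  (reduce the a square) = x^2*y*z^3 - x^3*z^2 - 2*x*y^2*z^2 + x^2*y*z + y^3*z + x*z^2 - 2*y*z + x
reduce: trace(b a^2 b a^2 b a) = trace(a)*trace(b a^2 b a b a) - trace(b a^2 b a b)  (reduce the a square) = x^2*z^3 - 2*x*y*z^2 - x^2*z + y^2*z + x*y - z
reduce: trace(a^2 b a b^3 a^2 b) = trace(b)*trace(b a^2 b a^2 b a b) - trace(b a^2 b a^2 b a)  (reduce the b square) = x^2*y^2*z^3 - x^3*y*z^2 - 2*x*y^3*z^2 + x^2*y^2*z - x^2*z^3 + y^4*z + 3*x*y*z^2 + x^2*z - 3*y^2*z + z
trace(b a^3) = trace(a)*trace(a b a) - trace(a b)  (reduce the a square) = x^2*z - x*y - z
trace(a^3 b a) = trace(a)*trace(b a^3) - trace(b a^2)  (reduce the a square) = x^3*z - x^2*y - 2*x*z + y
reduce: trace(b a^3 b a b) = trace(b)*trace(a^3 b a b) - trace(a^3 b a)  (reduce the b square) = x^2*y*z^2 - x^3*z - x*y^2*z - y*z^2 + 2*x*z + y
reduce: trace(a b a b^3 a^2) = trace(b)*trace(b a^3 b a b) - trace(b a^3 b a)  (reduce the b square) = x^2*y^2*z^2 - x^3*y*z - x*y^3*z - x^2*z^2 - y^2*z^2 + 3*x*y*z + x^2 + y^2 + z^2 - 2
reduce: trace(b a b^3 a) = trace(b)*trace(a b a b^2) - trace(a b a b)  (reduce the b square) = y^2*z^2 - x*y*z - y^2 - z^2 + 2
trace(b a b^3) = trace(b)*trace(a b^3) - trace(a b^2)  (reduce the b square) = y^3*z - x*y^2 - 2*y*z + x
so trace(a b a b^3 a) = trace(a)*trace(b a b^3 a) - trace(b a b^3)  (reduce the a square) = x*y^2*z^2 - x^2*y*z - y^3*z - x*z^2 + 2*y*z + x
so trace(a^2 b a b^3 a^2) = trace(a)*trace(a b a b^3 a^2) - trace(a b a b^3 a)  (reduce the a square) = x^3*y^2*z^2 - x^4*y*z - x^2*y^3*z - x^3*z^2 - 2*x*y^2*z^2 + 4*x^2*y*z + y^3*z + x^3 + x*y^2 + 2*x*z^2 - 2*y*z - 3*x
trace(b^2 a^2 b^2 a^2 b a b) = trace(b)*trace(a^2 b a b^3 a^2 b) - trace(a^2 b a b^3 a^2)  (reduce the b square) = x^2*y^3*z^3 - 2*x^3*y^2*z^2 - 2*x*y^4*z^2 + x^4*y*z + 2*x^2*y^3*z - x^2*y*z^3 + y^5*z + x^3*z^2 + 5*x*y^2*z^2 - 3*x^2*y*z - 4*y^3*z - x^3 - x*y^2 - 2*x*z^2 + 3*y*z + 3*x
so trace(b a b a b a b a) = trace(b a)*trace(b a b a b a) - trace(b^-1 a^-1 b^-1 a^-1)  (split on b) = z^4 - 4*z^2 + 2
trace(b a b a b a b) = trace(b)*trace(a b a b a b) - trace(a b a b a)  (reduce the b square) = y*z^3 - x*z^2 - 2*y*z + x
reduce: trace(a b a^2 b a b a b) = trace(a)*trace(b a b a b a b a) - trace(b a b a b a b)  (reduce the a square) = x*z^4 - y*z^3 - 3*x*z^2 + 2*y*z + x
reduce: trace(b a^2 b a b a b^2 a) = trace(b)*trace(a b a^2 b a b a b) - trace(a b a^2 b a b a)  (reduce the b square) = x*y*z^4 - x^2*z^3 - y^2*z^3 - x*y*z^2 + x^2*z + y^2*z + z
trace(b a b a b^3 a) = trace(b)*trace(a b a b a b^2) - trace(a b a b a b)  (reduce the b square) = y^2*z^3 - x*y*z^2 - 2*y^2*z - z^3 + x*y + 3*z
trace(b a b a b^3) = trace(b)*trace(b^2 a b a b) - trace(b^2 a b a)  (reduce the b square) = y^3*z^2 - x*y^2*z - y^3 - 2*y*z^2 + x*z + 3*y
so trace(b a^2 b a b a b^2) = trace(a)*trace(b a b a b^3 a) - trace(b a b a b^3)  (reduce the a square) = x*y^2*z^3 - x^2*y*z^2 - y^3*z^2 - x*y^2*z - x*z^3 + x^2*y + y^3 + 2*y*z^2 + 2*x*z - 3*y
trace(a^2 b a b a b^2 a^2 b) = trace(a)*trace(b a^2 b a b a b^2 a) - trace(b a^2 b a b a b^2)  (reduce the a square) = x^2*y*z^4 - x^3*z^3 - 2*x*y^2*z^3 + y^3*z^2 + x^3*z + 2*x*y^2*z + x*z^3 - x^2*y - y^3 - 2*y*z^2 - x*z + 3*y
reduce: trace(b a b a b^2 a^3) = trace(a)*trace(a b a b a b^2 a) - trace(a b a b a b^2)  (reduce the a square) = x^2*y*z^3 - x^3*z^2 - x*y^2*z^2 - x^2*y*z - y*z^3 + x^3 + x*y^2 + 2*x*z^2 + 2*y*z - 3*x
reduce: trace(a^2 b a b a b^2 a^2) = trace(a)*trace(b a b a b^2 a^3) - trace(b a b a b^2 a^2)  (reduce the a square) = x^3*y*z^3 - x^4*z^2 - x^2*y^2*z^2 - x^3*y*z - 2*x*y*z^3 + x^4 + x^2*y^2 + 3*x^2*z^2 + y^2*z^2 + 3*x*y*z - 4*x^2 - y^2 - z^2 + 2
so trace(b^2 a^2 b^2 a^2 b a b a) = trace(b)*trace(a^2 b a b a b^2 a^2 b) - trace(a^2 b a b a b^2 a^2)  (reduce the b square) = x^2*y^2*z^4 - 2*x^3*y*z^3 - 2*x*y^3*z^3 + x^4*z^2 + x^2*y^2*z^2 + y^4*z^2 + 2*x^3*y*z + 2*x*y^3*z + 3*x*y*z^3 - x^4 - 2*x^2*y^2 - 3*x^2*z^2 - y^4 - 3*y^2*z^2 - 4*x*y*z + 4*x^2 + 4*y^2 + z^2 - 2
trace(b a b a^-1 b^2 a^2 b^2 a^2) = trace(b^2 a^2 b^2 a^2 b a b)*trace(a) - trace(b^2 a^2 b^2 a^2 b a b a)  (eliminate a^-1) = x^3*y^3*z^3 - 2*x^4*y^2*z^2 - 2*x^2*y^4*z^2 - x^2*y^2*z^4 + x^5*y*z + 2*x^3*y^3*z + x^3*y*z^3 + x*y^5*z + 2*x*y^3*z^3 + 4*x^2*y^2*z^2 - y^4*z^2 - 5*x^3*y*z - 6*x*y^3*z - 3*x*y*z^3 + x^2*y^2 + x^2*z^2 + y^4 + 3*y^2*z^2 + 7*x*y*z - x^2 - 4*y^2 - z^2 + 2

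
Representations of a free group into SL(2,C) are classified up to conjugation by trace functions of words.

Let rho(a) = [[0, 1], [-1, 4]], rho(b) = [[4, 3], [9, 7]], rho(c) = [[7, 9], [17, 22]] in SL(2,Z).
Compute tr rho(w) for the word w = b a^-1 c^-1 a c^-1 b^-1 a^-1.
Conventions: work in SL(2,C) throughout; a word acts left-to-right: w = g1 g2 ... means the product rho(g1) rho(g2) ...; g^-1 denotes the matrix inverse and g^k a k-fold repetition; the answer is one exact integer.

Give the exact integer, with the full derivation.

rho(b) = [[4, 3], [9, 7]]
... * rho(a^-1) = [[4, -1], [1, 0]]  ->  [[19, -4], [43, -9]]
... * rho(c^-1) = [[22, -9], [-17, 7]]  ->  [[486, -199], [1099, -450]]
... * rho(a) = [[0, 1], [-1, 4]]  ->  [[199, -310], [450, -701]]
... * rho(c^-1) = [[22, -9], [-17, 7]]  ->  [[9648, -3961], [21817, -8957]]
... * rho(b^-1) = [[7, -3], [-9, 4]]  ->  [[103185, -44788], [233332, -101279]]
... * rho(a^-1) = [[4, -1], [1, 0]]  ->  [[367952, -103185], [832049, -233332]]
tr = 367952 + -233332 = 134620

134620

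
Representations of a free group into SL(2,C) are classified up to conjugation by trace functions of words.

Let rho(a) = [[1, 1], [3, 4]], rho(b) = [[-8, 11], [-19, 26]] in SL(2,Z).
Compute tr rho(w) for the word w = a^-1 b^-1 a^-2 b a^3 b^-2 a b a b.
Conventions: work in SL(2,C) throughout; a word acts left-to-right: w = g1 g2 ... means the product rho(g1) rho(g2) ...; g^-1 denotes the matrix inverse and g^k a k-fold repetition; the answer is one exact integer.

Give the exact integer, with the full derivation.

rho(a^-1) = [[4, -1], [-3, 1]]
... * rho(b^-1) = [[26, -11], [19, -8]]  ->  [[85, -36], [-59, 25]]
... * rho(a^-1) = [[4, -1], [-3, 1]]  ->  [[448, -121], [-311, 84]]
... * rho(a^-1) = [[4, -1], [-3, 1]]  ->  [[2155, -569], [-1496, 395]]
... * rho(b) = [[-8, 11], [-19, 26]]  ->  [[-6429, 8911], [4463, -6186]]
... * rho(a) = [[1, 1], [3, 4]]  ->  [[20304, 29215], [-14095, -20281]]
... * rho(a) = [[1, 1], [3, 4]]  ->  [[107949, 137164], [-74938, -95219]]
... * rho(a) = [[1, 1], [3, 4]]  ->  [[519441, 656605], [-360595, -455814]]
... * rho(b^-1) = [[26, -11], [19, -8]]  ->  [[25980961, -10966691], [-18035936, 7613057]]
... * rho(b^-1) = [[26, -11], [19, -8]]  ->  [[467137857, -198057043], [-324286253, 137490840]]
... * rho(a) = [[1, 1], [3, 4]]  ->  [[-127033272, -325090315], [88186267, 225677107]]
... * rho(b) = [[-8, 11], [-19, 26]]  ->  [[7192982161, -9849714182], [-4993355169, 6837653719]]
... * rho(a) = [[1, 1], [3, 4]]  ->  [[-22356160385, -32205874567], [15519605988, 22357259707]]
... * rho(b) = [[-8, 11], [-19, 26]]  ->  [[790760899853, -1083270502977], [-548944782337, 752004418250]]
tr = 790760899853 + 752004418250 = 1542765318103

1542765318103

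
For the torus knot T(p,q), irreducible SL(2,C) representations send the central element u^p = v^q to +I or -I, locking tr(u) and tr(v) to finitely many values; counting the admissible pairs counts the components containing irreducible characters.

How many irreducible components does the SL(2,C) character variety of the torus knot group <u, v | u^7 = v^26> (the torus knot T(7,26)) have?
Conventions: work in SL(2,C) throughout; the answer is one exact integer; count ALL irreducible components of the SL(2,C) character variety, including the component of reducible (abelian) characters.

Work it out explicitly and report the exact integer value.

Gamma = < u, v | u^7 = v^26 > (torus knot T(7,26)); the central element u^7 = v^26 acts as +I or -I in any irreducible SL(2,C) representation.
On an irreducible component, tr(u) is locked at 2*cos(pi*alpha/7) for some alpha in 1..6, and tr(v) at 2*cos(pi*beta/26) for some beta in 1..25.
Consistency of u^7 = (-1)^alpha I with v^26 = (-1)^beta I forces alpha = beta (mod 2).
Counting: 3 odd alphas x 13 odd betas + 3 even alphas x 12 even betas = 39 + 36 = 75.
components with irreducible characters: 75; plus the single component of reducible (abelian) characters: total 76.

76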